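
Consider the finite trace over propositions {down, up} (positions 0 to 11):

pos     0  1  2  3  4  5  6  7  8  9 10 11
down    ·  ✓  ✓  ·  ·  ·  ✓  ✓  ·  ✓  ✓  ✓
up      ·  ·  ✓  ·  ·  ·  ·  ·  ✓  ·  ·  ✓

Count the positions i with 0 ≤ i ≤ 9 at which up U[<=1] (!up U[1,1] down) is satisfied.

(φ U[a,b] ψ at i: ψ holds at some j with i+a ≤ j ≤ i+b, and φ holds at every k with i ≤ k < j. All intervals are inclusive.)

6

Evaluate at each i in [0,9]:
  i=0: ✓ (rhs at j=0)
  i=1: ✓ (rhs at j=1)
  i=2: ✗ (no rhs in [2,3])
  i=3: ✗ (no rhs in [3,4])
  i=4: ✗ (lhs fails at k=4 before rhs at j=5)
  i=5: ✓ (rhs at j=5)
  i=6: ✓ (rhs at j=6)
  i=7: ✗ (no rhs in [7,8])
  i=8: ✓ (rhs at j=9; lhs holds on [8,8])
  i=9: ✓ (rhs at j=9)
Positions where it holds: {0, 1, 5, 6, 8, 9} → 6.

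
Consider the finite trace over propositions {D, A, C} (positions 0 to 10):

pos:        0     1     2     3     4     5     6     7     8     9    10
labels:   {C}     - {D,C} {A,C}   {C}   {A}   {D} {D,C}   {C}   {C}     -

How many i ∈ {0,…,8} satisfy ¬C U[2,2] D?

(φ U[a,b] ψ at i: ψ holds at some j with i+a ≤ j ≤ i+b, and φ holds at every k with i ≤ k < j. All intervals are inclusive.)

1

Evaluate at each i in [0,8]:
  i=0: ✗ (lhs fails at k=0 before rhs at j=2)
  i=1: ✗ (no rhs in [3,3])
  i=2: ✗ (no rhs in [4,4])
  i=3: ✗ (no rhs in [5,5])
  i=4: ✗ (lhs fails at k=4 before rhs at j=6)
  i=5: ✓ (rhs at j=7; lhs holds on [5,6])
  i=6: ✗ (no rhs in [8,8])
  i=7: ✗ (no rhs in [9,9])
  i=8: ✗ (no rhs in [10,10])
Positions where it holds: {5} → 1.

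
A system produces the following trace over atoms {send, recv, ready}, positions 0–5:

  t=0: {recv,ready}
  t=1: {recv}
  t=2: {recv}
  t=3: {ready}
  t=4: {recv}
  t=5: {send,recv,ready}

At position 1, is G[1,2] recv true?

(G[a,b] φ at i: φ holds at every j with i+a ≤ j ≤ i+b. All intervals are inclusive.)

False

Check recv at every j in [2,3]:
  j=2: true
  j=3: false
Fails at j=3 → formula fails.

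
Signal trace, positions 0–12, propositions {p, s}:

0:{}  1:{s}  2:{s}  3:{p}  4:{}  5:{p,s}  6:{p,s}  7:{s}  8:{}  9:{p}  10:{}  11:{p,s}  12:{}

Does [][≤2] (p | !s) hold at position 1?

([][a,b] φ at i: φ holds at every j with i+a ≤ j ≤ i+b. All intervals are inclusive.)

False

Check (p | !s) at every j in [1,3]:
  j=1: false
  j=2: false
  j=3: true
Fails at j=1 → formula fails.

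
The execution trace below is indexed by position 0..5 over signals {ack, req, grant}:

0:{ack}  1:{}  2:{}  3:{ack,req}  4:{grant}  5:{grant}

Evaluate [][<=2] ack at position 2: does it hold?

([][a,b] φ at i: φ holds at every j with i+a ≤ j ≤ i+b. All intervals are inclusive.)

False

Check ack at every j in [2,4]:
  j=2: false
  j=3: true
  j=4: false
Fails at j=2 → formula fails.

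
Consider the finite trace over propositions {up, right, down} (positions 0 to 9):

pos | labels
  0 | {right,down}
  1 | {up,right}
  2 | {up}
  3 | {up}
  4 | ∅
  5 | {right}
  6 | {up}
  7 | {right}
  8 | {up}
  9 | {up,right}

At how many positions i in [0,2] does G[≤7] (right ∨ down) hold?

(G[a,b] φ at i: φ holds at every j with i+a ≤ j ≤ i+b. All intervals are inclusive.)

0

Evaluate at each i in [0,2]:
  i=0: ✗ (fails at j=2)
  i=1: ✗ (fails at j=2)
  i=2: ✗ (fails at j=2)
Positions where it holds: {} → 0.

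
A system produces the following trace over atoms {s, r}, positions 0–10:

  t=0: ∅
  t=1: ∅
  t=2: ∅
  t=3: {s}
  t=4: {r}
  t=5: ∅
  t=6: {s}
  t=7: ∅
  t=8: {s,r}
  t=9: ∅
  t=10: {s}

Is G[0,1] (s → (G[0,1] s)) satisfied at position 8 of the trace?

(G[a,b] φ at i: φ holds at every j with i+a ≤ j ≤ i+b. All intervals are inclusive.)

No

Check (s → (G[0,1] s)) at every j in [8,9]:
  j=8: antecedent true; consequent fails at 9 → ✗
  j=9: antecedent false → ✓
Fails at j=8 → formula fails.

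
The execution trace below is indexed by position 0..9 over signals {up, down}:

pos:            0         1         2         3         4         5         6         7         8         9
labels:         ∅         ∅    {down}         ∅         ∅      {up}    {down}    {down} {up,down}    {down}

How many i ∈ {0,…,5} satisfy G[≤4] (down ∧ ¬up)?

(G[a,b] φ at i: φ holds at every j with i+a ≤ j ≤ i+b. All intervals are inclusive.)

Evaluate at each i in [0,5]:
  i=0: ✗ (fails at j=0)
  i=1: ✗ (fails at j=1)
  i=2: ✗ (fails at j=3)
  i=3: ✗ (fails at j=3)
  i=4: ✗ (fails at j=4)
  i=5: ✗ (fails at j=5)
Positions where it holds: {} → 0.

0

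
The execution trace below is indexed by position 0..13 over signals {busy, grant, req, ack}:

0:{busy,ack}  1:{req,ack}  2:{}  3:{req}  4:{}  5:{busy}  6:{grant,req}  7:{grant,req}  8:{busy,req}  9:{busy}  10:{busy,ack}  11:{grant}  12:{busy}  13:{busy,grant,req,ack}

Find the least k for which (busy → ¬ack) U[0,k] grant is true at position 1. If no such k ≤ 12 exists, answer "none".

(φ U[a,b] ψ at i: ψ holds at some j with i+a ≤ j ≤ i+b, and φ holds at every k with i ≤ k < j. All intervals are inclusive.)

Need earliest j ≥ 1 with grant, and (busy → ¬ack) at every k in [1,j-1].
  j=1: rhs fails.
  j=2: rhs fails.
  j=3: rhs fails.
  j=4: rhs fails.
  j=5: rhs fails.
  j=6: rhs holds; lhs holds on [1,5]. k = 5.

5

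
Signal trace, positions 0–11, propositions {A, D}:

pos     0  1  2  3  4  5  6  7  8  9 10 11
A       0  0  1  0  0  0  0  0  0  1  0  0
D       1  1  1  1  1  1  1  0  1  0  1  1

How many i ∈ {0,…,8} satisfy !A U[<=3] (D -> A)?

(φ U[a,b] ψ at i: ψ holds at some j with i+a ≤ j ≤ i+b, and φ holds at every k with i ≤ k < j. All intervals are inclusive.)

Evaluate at each i in [0,8]:
  i=0: ✓ (rhs at j=2; lhs holds on [0,1])
  i=1: ✓ (rhs at j=2; lhs holds on [1,1])
  i=2: ✓ (rhs at j=2)
  i=3: ✗ (no rhs in [3,6])
  i=4: ✓ (rhs at j=7; lhs holds on [4,6])
  i=5: ✓ (rhs at j=7; lhs holds on [5,6])
  i=6: ✓ (rhs at j=7; lhs holds on [6,6])
  i=7: ✓ (rhs at j=7)
  i=8: ✓ (rhs at j=9; lhs holds on [8,8])
Positions where it holds: {0, 1, 2, 4, 5, 6, 7, 8} → 8.

8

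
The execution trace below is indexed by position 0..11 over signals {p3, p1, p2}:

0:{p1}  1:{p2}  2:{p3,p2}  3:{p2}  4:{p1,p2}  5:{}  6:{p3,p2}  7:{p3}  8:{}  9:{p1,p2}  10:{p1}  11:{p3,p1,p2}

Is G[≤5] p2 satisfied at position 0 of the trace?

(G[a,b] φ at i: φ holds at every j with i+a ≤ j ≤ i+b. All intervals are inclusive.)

Check p2 at every j in [0,5]:
  j=0: false
  j=1: true
  j=2: true
  j=3: true
  j=4: true
  j=5: false
Fails at j=0 → formula fails.

False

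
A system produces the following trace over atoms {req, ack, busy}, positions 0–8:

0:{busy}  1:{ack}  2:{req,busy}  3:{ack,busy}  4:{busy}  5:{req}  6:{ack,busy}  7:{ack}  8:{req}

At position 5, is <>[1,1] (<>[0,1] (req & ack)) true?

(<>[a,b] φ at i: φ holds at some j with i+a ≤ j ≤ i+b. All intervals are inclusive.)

Check <>[0,1] (req & ack) at each j in [6,6]:
  j=6: fails (none in [6,7])
No position in the window satisfies it → formula fails.

No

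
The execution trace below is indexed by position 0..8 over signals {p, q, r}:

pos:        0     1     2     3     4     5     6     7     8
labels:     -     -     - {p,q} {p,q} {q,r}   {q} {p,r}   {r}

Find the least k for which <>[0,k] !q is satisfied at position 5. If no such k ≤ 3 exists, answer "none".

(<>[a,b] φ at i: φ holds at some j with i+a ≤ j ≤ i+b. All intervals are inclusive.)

2

Scan j = 5,6,… for !q:
  j=5: fails
  j=6: fails
  j=7: holds
First hit at j=7, so smallest k = 7-5 = 2.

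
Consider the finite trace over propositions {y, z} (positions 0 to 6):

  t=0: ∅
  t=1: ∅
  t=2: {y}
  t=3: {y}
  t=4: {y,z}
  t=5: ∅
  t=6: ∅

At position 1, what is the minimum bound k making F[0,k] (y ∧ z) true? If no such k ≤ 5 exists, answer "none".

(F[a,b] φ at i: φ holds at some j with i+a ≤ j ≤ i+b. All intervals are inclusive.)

Scan j = 1,2,… for (y ∧ z):
  j=1: fails
  j=2: fails
  j=3: fails
  j=4: holds
First hit at j=4, so smallest k = 4-1 = 3.

3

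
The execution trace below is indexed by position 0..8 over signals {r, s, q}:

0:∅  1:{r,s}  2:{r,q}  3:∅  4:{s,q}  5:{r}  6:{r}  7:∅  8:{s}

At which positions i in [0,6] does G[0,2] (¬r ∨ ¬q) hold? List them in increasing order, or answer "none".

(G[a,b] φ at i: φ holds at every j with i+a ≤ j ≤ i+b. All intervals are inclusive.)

Evaluate at each i in [0,6]:
  i=0: ✗ (fails at j=2)
  i=1: ✗ (fails at j=2)
  i=2: ✗ (fails at j=2)
  i=3: ✓ (all of [3,5])
  i=4: ✓ (all of [4,6])
  i=5: ✓ (all of [5,7])
  i=6: ✓ (all of [6,8])

3, 4, 5, 6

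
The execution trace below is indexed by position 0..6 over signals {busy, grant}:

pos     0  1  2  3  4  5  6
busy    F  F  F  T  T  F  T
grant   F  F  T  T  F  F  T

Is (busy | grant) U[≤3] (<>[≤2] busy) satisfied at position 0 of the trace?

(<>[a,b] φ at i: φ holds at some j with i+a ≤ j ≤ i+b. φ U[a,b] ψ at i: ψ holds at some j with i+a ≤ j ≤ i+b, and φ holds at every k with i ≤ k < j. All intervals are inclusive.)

False

Need some j in [0,3] with <>[≤2] busy, and (busy | grant) at every k in [0,j-1].
  j=0: <>[≤2] busy — fails (none in [0,2]).
  j=1: <>[≤2] busy holds, but (busy | grant) fails at k=0 → not this j.
  j=2: <>[≤2] busy holds, but (busy | grant) fails at k=0 → not this j.
  j=3: <>[≤2] busy holds, but (busy | grant) fails at k=0 → not this j.
No j in the window works → until fails.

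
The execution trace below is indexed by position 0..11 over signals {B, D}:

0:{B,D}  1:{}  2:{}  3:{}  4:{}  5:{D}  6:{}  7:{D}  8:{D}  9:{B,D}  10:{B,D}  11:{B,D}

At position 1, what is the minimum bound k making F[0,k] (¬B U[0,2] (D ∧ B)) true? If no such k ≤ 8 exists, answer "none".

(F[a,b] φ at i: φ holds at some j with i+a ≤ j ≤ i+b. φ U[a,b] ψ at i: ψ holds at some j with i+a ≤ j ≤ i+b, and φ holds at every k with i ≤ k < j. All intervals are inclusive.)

6

Scan j = 1,2,… for (¬B U[0,2] (D ∧ B)):
  j=1: fails
  j=2: fails
  j=3: fails
  j=4: fails
  j=5: fails
  j=6: fails
  j=7: holds
First hit at j=7, so smallest k = 7-1 = 6.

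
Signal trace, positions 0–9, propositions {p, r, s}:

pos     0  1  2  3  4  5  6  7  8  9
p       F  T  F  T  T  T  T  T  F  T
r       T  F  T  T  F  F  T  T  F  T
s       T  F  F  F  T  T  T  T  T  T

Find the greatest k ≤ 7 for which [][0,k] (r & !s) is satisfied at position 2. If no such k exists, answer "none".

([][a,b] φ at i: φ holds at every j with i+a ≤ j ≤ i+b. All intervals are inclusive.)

(r & !s) must hold from j=2 onward; find where it first fails.
  j=2: holds
  j=3: holds
  j=4: fails
Holds on [2,3], so largest k = 1.

1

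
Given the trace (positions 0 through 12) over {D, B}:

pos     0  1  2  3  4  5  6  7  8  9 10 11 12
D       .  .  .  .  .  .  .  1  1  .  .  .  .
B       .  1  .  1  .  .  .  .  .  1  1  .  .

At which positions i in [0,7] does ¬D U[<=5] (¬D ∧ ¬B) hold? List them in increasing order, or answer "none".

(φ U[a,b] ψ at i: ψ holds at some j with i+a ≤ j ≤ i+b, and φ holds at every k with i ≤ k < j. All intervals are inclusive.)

0, 1, 2, 3, 4, 5, 6

Evaluate at each i in [0,7]:
  i=0: ✓ (rhs at j=0)
  i=1: ✓ (rhs at j=2; lhs holds on [1,1])
  i=2: ✓ (rhs at j=2)
  i=3: ✓ (rhs at j=4; lhs holds on [3,3])
  i=4: ✓ (rhs at j=4)
  i=5: ✓ (rhs at j=5)
  i=6: ✓ (rhs at j=6)
  i=7: ✗ (lhs fails at k=7 before rhs at j=11)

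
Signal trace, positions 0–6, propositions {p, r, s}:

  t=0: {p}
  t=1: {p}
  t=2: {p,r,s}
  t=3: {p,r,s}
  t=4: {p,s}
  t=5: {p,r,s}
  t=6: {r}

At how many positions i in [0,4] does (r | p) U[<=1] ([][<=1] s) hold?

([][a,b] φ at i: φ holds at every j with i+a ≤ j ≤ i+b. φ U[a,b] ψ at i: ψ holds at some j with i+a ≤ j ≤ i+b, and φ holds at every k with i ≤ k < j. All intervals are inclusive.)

4

Evaluate at each i in [0,4]:
  i=0: ✗ (no rhs in [0,1])
  i=1: ✓ (rhs at j=2; lhs holds on [1,1])
  i=2: ✓ (rhs at j=2)
  i=3: ✓ (rhs at j=3)
  i=4: ✓ (rhs at j=4)
Positions where it holds: {1, 2, 3, 4} → 4.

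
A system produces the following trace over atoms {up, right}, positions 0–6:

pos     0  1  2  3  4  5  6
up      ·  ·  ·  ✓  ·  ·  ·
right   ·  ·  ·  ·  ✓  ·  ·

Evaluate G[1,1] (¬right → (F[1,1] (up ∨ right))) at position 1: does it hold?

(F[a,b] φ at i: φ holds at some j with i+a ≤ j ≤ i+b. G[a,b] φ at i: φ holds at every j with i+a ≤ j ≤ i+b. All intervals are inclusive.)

Holds

Check (¬right → (F[1,1] (up ∨ right))) at every j in [2,2]:
  j=2: antecedent true; consequent holds (witness at 3) → ✓
All positions satisfy it → formula holds.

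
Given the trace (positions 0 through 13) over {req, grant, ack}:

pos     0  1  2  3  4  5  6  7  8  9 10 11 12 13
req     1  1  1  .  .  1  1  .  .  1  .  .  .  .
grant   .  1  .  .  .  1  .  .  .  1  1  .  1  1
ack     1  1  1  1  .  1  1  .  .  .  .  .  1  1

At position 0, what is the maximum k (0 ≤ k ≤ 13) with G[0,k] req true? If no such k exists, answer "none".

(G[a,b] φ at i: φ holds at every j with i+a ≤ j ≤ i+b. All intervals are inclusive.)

2

req must hold from j=0 onward; find where it first fails.
  j=0: holds
  j=1: holds
  j=2: holds
  j=3: fails
Holds on [0,2], so largest k = 2.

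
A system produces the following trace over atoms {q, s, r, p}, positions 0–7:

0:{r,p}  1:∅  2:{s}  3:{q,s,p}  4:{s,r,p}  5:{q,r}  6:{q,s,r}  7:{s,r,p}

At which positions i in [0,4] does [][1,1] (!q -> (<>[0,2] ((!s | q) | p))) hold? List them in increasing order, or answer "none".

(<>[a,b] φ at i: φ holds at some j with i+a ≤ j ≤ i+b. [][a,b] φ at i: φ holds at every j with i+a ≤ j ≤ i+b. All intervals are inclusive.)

0, 1, 2, 3, 4

Evaluate at each i in [0,4]:
  i=0: ✓ (all of [1,1])
  i=1: ✓ (all of [2,2])
  i=2: ✓ (all of [3,3])
  i=3: ✓ (all of [4,4])
  i=4: ✓ (all of [5,5])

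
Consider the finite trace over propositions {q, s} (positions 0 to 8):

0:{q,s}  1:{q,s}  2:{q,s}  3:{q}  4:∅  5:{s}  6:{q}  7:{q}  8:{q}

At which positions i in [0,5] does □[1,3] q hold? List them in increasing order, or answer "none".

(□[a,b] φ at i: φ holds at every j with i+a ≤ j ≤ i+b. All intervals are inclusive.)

0, 5

Evaluate at each i in [0,5]:
  i=0: ✓ (all of [1,3])
  i=1: ✗ (fails at j=4)
  i=2: ✗ (fails at j=4)
  i=3: ✗ (fails at j=4)
  i=4: ✗ (fails at j=5)
  i=5: ✓ (all of [6,8])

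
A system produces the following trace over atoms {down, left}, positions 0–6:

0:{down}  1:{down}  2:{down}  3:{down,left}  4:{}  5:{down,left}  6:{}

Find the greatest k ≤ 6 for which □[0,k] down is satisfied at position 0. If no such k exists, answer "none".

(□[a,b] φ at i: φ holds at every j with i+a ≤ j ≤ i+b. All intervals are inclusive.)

3

down must hold from j=0 onward; find where it first fails.
  j=0: holds
  j=1: holds
  j=2: holds
  j=3: holds
  j=4: fails
Holds on [0,3], so largest k = 3.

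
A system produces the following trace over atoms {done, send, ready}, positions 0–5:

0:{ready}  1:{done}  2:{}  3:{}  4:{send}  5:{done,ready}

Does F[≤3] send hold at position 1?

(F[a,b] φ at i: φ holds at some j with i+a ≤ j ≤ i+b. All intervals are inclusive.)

Yes

Check send at each j in [1,4]:
  j=1: false
  j=2: false
  j=3: false
  j=4: true
Found at j=4 → formula holds.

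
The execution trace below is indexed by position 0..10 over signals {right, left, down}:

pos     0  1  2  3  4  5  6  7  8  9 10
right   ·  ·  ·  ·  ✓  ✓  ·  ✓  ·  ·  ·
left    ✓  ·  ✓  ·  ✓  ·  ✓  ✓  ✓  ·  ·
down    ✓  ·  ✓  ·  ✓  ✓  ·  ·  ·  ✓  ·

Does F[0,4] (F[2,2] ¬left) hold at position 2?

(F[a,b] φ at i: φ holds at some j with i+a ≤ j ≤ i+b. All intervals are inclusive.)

Check F[2,2] ¬left at each j in [2,6]:
  j=2: fails (none in [4,4])
  j=3: holds (witness at 5)
  j=4: fails (none in [6,6])
  j=5: fails (none in [7,7])
  j=6: fails (none in [8,8])
Found at j=3 → formula holds.

Holds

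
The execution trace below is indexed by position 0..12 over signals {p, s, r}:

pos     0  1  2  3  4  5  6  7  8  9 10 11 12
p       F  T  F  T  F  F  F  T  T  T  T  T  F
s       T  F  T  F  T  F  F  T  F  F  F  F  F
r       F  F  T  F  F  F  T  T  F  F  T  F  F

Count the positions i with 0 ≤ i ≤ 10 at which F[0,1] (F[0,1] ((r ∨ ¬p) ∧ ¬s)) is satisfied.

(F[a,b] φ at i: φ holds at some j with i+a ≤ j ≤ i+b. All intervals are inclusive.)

7

Evaluate at each i in [0,10]:
  i=0: ✗ (none in [0,1])
  i=1: ✗ (none in [1,2])
  i=2: ✗ (none in [2,3])
  i=3: ✓ (witness j=4)
  i=4: ✓ (witness j=4)
  i=5: ✓ (witness j=5)
  i=6: ✓ (witness j=6)
  i=7: ✗ (none in [7,8])
  i=8: ✓ (witness j=9)
  i=9: ✓ (witness j=9)
  i=10: ✓ (witness j=10)
Positions where it holds: {3, 4, 5, 6, 8, 9, 10} → 7.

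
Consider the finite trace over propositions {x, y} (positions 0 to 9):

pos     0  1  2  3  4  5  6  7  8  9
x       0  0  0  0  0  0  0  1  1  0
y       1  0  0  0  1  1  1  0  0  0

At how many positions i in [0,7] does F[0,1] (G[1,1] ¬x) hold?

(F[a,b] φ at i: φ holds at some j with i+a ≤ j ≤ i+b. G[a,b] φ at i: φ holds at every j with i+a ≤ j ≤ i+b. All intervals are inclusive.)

Evaluate at each i in [0,7]:
  i=0: ✓ (witness j=0)
  i=1: ✓ (witness j=1)
  i=2: ✓ (witness j=2)
  i=3: ✓ (witness j=3)
  i=4: ✓ (witness j=4)
  i=5: ✓ (witness j=5)
  i=6: ✗ (none in [6,7])
  i=7: ✓ (witness j=8)
Positions where it holds: {0, 1, 2, 3, 4, 5, 7} → 7.

7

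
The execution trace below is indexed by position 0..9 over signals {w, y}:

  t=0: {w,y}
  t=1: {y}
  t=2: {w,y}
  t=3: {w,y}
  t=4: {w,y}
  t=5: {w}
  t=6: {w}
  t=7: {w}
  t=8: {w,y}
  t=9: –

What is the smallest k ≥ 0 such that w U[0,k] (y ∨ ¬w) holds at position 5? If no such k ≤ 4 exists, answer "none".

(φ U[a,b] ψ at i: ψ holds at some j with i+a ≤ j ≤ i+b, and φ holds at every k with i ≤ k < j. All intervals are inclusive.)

Need earliest j ≥ 5 with (y ∨ ¬w), and w at every k in [5,j-1].
  j=5: rhs fails.
  j=6: rhs fails.
  j=7: rhs fails.
  j=8: rhs holds; lhs holds on [5,7]. k = 3.

3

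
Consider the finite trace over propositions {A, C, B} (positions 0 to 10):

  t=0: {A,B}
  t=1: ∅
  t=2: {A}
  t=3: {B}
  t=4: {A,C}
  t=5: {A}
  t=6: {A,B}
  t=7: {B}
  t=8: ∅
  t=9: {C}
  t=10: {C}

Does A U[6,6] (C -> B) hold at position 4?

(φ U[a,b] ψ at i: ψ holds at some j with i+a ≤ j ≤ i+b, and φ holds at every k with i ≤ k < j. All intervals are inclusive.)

Need some j in [10,10] with (C -> B), and A at every k in [4,j-1].
  j=10: (C -> B) false.
No j in the window works → until fails.

Does not hold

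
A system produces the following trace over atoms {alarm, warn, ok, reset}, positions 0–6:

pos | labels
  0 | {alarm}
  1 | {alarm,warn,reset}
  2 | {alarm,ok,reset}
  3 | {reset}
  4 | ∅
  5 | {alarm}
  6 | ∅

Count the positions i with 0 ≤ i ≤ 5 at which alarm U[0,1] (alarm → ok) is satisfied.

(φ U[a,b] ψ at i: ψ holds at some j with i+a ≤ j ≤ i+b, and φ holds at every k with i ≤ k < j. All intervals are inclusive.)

Evaluate at each i in [0,5]:
  i=0: ✗ (no rhs in [0,1])
  i=1: ✓ (rhs at j=2; lhs holds on [1,1])
  i=2: ✓ (rhs at j=2)
  i=3: ✓ (rhs at j=3)
  i=4: ✓ (rhs at j=4)
  i=5: ✓ (rhs at j=6; lhs holds on [5,5])
Positions where it holds: {1, 2, 3, 4, 5} → 5.

5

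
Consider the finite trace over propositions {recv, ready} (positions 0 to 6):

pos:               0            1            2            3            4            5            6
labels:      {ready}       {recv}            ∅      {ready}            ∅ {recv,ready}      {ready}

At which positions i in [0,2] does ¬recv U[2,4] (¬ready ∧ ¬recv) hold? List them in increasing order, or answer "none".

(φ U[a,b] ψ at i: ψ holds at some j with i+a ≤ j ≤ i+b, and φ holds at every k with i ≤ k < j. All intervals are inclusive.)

Evaluate at each i in [0,2]:
  i=0: ✗ (lhs fails at k=1 before rhs at j=2)
  i=1: ✗ (lhs fails at k=1 before rhs at j=4)
  i=2: ✓ (rhs at j=4; lhs holds on [2,3])

2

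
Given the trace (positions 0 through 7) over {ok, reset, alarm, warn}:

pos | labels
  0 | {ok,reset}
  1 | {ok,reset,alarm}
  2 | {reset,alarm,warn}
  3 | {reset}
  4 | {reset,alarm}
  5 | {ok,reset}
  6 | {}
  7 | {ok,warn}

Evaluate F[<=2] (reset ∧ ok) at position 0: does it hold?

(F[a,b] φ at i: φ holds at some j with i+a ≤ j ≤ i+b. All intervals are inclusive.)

Check (reset ∧ ok) at each j in [0,2]:
  j=0: true
  j=1: true
  j=2: false
Found at j=0 → formula holds.

Holds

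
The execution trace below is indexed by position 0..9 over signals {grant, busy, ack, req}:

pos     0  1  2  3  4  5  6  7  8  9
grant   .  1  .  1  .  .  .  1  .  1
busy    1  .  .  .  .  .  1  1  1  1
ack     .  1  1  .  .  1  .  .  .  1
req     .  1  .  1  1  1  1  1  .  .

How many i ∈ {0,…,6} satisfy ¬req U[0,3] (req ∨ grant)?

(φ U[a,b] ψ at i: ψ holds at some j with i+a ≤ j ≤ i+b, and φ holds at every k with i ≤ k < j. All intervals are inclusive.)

7

Evaluate at each i in [0,6]:
  i=0: ✓ (rhs at j=1; lhs holds on [0,0])
  i=1: ✓ (rhs at j=1)
  i=2: ✓ (rhs at j=3; lhs holds on [2,2])
  i=3: ✓ (rhs at j=3)
  i=4: ✓ (rhs at j=4)
  i=5: ✓ (rhs at j=5)
  i=6: ✓ (rhs at j=6)
Positions where it holds: {0, 1, 2, 3, 4, 5, 6} → 7.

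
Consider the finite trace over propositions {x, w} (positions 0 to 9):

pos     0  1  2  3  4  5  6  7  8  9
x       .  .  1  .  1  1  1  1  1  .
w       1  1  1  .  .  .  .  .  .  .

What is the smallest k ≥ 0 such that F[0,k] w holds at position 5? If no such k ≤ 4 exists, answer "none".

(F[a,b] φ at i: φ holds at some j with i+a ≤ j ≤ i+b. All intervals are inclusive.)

none

Scan j = 5,6,… for w:
  j=5: fails
  j=6: fails
  j=7: fails
  j=8: fails
  j=9: fails
No j in [5,9] satisfies it → none.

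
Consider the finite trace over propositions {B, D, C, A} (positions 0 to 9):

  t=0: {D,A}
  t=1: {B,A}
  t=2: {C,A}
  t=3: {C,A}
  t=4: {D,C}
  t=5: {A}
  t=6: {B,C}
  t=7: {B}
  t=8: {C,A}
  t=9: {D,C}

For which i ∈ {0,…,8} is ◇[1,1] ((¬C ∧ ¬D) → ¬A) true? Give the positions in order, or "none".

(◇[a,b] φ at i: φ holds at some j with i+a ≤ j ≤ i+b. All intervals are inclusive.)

1, 2, 3, 5, 6, 7, 8

Evaluate at each i in [0,8]:
  i=0: ✗ (none in [1,1])
  i=1: ✓ (witness j=2)
  i=2: ✓ (witness j=3)
  i=3: ✓ (witness j=4)
  i=4: ✗ (none in [5,5])
  i=5: ✓ (witness j=6)
  i=6: ✓ (witness j=7)
  i=7: ✓ (witness j=8)
  i=8: ✓ (witness j=9)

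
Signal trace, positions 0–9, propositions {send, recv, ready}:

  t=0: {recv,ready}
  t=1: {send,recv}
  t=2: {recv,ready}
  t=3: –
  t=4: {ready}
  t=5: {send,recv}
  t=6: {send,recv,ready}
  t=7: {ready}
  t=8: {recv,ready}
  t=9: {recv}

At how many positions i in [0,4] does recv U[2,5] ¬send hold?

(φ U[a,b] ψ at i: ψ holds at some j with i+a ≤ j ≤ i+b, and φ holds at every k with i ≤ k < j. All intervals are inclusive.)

2

Evaluate at each i in [0,4]:
  i=0: ✓ (rhs at j=2; lhs holds on [0,1])
  i=1: ✓ (rhs at j=3; lhs holds on [1,2])
  i=2: ✗ (lhs fails at k=3 before rhs at j=4)
  i=3: ✗ (lhs fails at k=3 before rhs at j=7)
  i=4: ✗ (lhs fails at k=4 before rhs at j=7)
Positions where it holds: {0, 1} → 2.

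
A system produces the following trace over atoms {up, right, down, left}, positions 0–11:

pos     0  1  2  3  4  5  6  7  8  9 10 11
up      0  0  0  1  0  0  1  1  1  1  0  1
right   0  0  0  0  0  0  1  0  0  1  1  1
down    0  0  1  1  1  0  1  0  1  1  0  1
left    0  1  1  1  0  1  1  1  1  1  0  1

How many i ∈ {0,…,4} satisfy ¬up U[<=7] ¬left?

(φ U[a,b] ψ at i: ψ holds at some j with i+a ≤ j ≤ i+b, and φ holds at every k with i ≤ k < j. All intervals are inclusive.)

2

Evaluate at each i in [0,4]:
  i=0: ✓ (rhs at j=0)
  i=1: ✗ (lhs fails at k=3 before rhs at j=4)
  i=2: ✗ (lhs fails at k=3 before rhs at j=4)
  i=3: ✗ (lhs fails at k=3 before rhs at j=4)
  i=4: ✓ (rhs at j=4)
Positions where it holds: {0, 4} → 2.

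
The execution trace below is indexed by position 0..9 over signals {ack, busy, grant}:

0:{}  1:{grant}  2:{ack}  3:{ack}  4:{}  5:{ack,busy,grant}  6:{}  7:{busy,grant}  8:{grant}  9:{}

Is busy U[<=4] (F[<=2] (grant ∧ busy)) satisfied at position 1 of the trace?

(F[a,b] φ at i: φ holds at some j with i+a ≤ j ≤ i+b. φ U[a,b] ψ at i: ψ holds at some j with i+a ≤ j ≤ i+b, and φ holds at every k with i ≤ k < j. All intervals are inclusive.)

Need some j in [1,5] with F[<=2] (grant ∧ busy), and busy at every k in [1,j-1].
  j=1: F[<=2] (grant ∧ busy) — fails (none in [1,3]).
  j=2: F[<=2] (grant ∧ busy) — fails (none in [2,4]).
  j=3: F[<=2] (grant ∧ busy) holds, but busy fails at k=1 → not this j.
  j=4: F[<=2] (grant ∧ busy) holds, but busy fails at k=1 → not this j.
  j=5: F[<=2] (grant ∧ busy) holds, but busy fails at k=1 → not this j.
No j in the window works → until fails.

Does not hold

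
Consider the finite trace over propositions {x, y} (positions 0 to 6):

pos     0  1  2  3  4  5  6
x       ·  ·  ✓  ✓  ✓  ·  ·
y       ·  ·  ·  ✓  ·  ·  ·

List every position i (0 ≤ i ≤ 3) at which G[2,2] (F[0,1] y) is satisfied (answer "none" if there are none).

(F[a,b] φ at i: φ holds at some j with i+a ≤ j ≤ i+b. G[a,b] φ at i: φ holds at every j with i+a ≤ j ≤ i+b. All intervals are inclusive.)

Evaluate at each i in [0,3]:
  i=0: ✓ (all of [2,2])
  i=1: ✓ (all of [3,3])
  i=2: ✗ (fails at j=4)
  i=3: ✗ (fails at j=5)

0, 1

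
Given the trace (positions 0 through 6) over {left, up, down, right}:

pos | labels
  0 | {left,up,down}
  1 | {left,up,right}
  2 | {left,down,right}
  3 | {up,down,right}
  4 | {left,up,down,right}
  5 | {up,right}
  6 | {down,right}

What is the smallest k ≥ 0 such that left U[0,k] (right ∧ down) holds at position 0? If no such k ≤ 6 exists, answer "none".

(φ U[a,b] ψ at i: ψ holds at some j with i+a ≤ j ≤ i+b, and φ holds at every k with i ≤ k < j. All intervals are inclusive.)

2

Need earliest j ≥ 0 with (right ∧ down), and left at every k in [0,j-1].
  j=0: rhs fails.
  j=1: rhs fails.
  j=2: rhs holds; lhs holds on [0,1]. k = 2.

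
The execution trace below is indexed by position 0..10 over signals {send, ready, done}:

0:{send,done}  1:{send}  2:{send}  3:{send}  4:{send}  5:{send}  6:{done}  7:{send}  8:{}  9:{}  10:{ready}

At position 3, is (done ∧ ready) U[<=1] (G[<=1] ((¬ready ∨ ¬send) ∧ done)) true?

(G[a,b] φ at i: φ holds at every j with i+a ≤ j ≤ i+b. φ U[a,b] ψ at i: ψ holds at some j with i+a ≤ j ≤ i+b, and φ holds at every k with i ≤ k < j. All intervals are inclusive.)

Need some j in [3,4] with G[<=1] ((¬ready ∨ ¬send) ∧ done), and (done ∧ ready) at every k in [3,j-1].
  j=3: G[<=1] ((¬ready ∨ ¬send) ∧ done) — fails at 3.
  j=4: G[<=1] ((¬ready ∨ ¬send) ∧ done) — fails at 4.
No j in the window works → until fails.

Does not hold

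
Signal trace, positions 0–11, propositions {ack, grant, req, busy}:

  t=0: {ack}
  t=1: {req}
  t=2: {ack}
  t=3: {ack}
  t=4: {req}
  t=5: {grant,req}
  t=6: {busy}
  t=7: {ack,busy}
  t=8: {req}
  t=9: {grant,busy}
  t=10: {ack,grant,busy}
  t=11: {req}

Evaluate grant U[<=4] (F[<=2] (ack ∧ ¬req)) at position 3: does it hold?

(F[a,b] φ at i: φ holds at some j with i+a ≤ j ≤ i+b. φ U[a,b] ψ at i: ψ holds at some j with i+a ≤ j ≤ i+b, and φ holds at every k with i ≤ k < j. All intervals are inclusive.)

Need some j in [3,7] with F[<=2] (ack ∧ ¬req), and grant at every k in [3,j-1].
  j=3: F[<=2] (ack ∧ ¬req) holds; no prefix to check → satisfied.

True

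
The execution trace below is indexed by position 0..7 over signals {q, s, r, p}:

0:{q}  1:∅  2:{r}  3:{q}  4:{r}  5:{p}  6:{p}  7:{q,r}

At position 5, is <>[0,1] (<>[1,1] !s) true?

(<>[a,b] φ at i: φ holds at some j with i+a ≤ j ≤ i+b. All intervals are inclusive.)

Yes

Check <>[1,1] !s at each j in [5,6]:
  j=5: holds (witness at 6)
  j=6: holds (witness at 7)
Found at j=5 → formula holds.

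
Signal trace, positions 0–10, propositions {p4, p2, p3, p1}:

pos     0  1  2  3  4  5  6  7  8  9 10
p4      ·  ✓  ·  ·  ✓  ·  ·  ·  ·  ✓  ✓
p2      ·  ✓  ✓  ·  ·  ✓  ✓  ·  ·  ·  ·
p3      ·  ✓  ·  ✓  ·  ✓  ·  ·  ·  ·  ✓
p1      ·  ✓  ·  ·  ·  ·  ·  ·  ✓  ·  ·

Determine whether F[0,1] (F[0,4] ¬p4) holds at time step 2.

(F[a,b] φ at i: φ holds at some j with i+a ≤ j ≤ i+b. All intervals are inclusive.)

Check F[0,4] ¬p4 at each j in [2,3]:
  j=2: holds (witness at 2)
  j=3: holds (witness at 3)
Found at j=2 → formula holds.

Yes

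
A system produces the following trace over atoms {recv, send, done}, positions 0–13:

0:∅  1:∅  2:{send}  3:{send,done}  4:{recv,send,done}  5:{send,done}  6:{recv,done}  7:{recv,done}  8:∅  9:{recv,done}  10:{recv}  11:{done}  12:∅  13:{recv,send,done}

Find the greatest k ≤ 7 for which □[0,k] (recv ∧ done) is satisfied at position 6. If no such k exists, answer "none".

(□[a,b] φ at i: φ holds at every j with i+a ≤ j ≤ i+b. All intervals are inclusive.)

(recv ∧ done) must hold from j=6 onward; find where it first fails.
  j=6: holds
  j=7: holds
  j=8: fails
Holds on [6,7], so largest k = 1.

1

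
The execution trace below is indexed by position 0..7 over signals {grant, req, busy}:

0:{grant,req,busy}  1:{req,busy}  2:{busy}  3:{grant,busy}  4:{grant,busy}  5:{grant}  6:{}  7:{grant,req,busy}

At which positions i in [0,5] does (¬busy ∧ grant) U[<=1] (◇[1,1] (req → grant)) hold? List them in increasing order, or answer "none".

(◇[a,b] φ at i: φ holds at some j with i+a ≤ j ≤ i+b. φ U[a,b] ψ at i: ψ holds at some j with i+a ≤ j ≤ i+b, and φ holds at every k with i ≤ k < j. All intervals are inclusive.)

Evaluate at each i in [0,5]:
  i=0: ✗ (lhs fails at k=0 before rhs at j=1)
  i=1: ✓ (rhs at j=1)
  i=2: ✓ (rhs at j=2)
  i=3: ✓ (rhs at j=3)
  i=4: ✓ (rhs at j=4)
  i=5: ✓ (rhs at j=5)

1, 2, 3, 4, 5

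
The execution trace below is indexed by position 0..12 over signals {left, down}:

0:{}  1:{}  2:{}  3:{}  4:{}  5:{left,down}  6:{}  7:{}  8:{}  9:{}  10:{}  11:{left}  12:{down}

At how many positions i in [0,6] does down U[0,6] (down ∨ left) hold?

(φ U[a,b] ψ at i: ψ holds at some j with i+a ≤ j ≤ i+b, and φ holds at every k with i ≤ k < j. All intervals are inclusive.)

1

Evaluate at each i in [0,6]:
  i=0: ✗ (lhs fails at k=0 before rhs at j=5)
  i=1: ✗ (lhs fails at k=1 before rhs at j=5)
  i=2: ✗ (lhs fails at k=2 before rhs at j=5)
  i=3: ✗ (lhs fails at k=3 before rhs at j=5)
  i=4: ✗ (lhs fails at k=4 before rhs at j=5)
  i=5: ✓ (rhs at j=5)
  i=6: ✗ (lhs fails at k=6 before rhs at j=11)
Positions where it holds: {5} → 1.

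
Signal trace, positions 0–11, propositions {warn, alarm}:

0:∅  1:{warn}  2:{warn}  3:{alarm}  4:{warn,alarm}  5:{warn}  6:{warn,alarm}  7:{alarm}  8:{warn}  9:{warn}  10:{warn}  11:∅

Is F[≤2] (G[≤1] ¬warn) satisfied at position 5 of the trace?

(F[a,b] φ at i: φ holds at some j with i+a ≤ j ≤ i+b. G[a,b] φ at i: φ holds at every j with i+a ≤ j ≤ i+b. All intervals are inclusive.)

Check G[≤1] ¬warn at each j in [5,7]:
  j=5: fails at 5
  j=6: fails at 6
  j=7: fails at 8
No position in the window satisfies it → formula fails.

Does not hold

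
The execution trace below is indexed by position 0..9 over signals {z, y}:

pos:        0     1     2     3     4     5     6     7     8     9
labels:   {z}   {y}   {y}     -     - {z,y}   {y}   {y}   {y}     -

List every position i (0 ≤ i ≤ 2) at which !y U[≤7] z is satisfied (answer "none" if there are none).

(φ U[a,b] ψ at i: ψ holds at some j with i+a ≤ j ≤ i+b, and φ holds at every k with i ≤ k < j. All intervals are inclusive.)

0

Evaluate at each i in [0,2]:
  i=0: ✓ (rhs at j=0)
  i=1: ✗ (lhs fails at k=1 before rhs at j=5)
  i=2: ✗ (lhs fails at k=2 before rhs at j=5)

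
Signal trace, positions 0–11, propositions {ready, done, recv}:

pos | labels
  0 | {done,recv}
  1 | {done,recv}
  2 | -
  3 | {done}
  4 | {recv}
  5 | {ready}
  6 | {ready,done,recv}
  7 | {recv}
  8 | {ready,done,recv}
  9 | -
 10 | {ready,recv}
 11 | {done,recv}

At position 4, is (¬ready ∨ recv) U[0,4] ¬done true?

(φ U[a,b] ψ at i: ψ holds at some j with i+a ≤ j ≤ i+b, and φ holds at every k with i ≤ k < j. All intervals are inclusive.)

Need some j in [4,8] with ¬done, and (¬ready ∨ recv) at every k in [4,j-1].
  j=4: ¬done holds; no prefix to check → satisfied.

True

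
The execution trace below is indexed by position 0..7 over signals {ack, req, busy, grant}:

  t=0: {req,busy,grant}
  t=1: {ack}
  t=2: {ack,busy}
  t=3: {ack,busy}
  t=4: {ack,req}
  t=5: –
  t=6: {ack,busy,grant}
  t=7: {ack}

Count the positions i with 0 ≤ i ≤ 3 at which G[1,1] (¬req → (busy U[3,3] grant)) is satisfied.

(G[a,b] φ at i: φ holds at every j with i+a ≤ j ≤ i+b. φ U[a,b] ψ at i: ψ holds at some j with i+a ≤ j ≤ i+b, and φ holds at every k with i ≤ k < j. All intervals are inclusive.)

1

Evaluate at each i in [0,3]:
  i=0: ✗ (fails at j=1)
  i=1: ✗ (fails at j=2)
  i=2: ✗ (fails at j=3)
  i=3: ✓ (all of [4,4])
Positions where it holds: {3} → 1.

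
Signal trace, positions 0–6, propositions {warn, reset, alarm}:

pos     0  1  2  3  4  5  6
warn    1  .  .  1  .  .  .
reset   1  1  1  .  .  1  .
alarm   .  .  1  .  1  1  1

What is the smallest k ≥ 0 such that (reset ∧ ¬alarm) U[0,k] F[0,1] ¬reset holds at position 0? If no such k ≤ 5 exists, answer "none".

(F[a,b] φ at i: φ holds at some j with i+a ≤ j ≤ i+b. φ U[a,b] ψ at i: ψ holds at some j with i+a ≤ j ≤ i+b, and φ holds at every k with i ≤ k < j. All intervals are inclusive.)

2

Need earliest j ≥ 0 with F[0,1] ¬reset, and (reset ∧ ¬alarm) at every k in [0,j-1].
  j=0: rhs fails.
  j=1: rhs fails.
  j=2: rhs holds; lhs holds on [0,1]. k = 2.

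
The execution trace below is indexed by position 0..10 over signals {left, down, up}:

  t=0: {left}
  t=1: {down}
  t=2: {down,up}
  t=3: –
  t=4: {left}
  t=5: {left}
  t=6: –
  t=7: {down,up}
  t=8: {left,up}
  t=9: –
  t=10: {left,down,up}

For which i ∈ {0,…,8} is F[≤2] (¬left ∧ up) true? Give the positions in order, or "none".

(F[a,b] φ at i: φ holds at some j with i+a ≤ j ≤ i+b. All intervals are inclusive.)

Evaluate at each i in [0,8]:
  i=0: ✓ (witness j=2)
  i=1: ✓ (witness j=2)
  i=2: ✓ (witness j=2)
  i=3: ✗ (none in [3,5])
  i=4: ✗ (none in [4,6])
  i=5: ✓ (witness j=7)
  i=6: ✓ (witness j=7)
  i=7: ✓ (witness j=7)
  i=8: ✗ (none in [8,10])

0, 1, 2, 5, 6, 7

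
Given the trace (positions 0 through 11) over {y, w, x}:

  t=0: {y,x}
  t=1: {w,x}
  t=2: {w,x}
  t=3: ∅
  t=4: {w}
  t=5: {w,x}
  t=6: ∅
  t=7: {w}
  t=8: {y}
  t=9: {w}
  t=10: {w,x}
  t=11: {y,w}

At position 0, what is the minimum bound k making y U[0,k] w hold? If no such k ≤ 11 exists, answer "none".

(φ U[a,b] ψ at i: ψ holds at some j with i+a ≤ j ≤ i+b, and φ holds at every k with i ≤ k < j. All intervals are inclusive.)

Need earliest j ≥ 0 with w, and y at every k in [0,j-1].
  j=0: rhs fails.
  j=1: rhs holds; lhs holds on [0,0]. k = 1.

1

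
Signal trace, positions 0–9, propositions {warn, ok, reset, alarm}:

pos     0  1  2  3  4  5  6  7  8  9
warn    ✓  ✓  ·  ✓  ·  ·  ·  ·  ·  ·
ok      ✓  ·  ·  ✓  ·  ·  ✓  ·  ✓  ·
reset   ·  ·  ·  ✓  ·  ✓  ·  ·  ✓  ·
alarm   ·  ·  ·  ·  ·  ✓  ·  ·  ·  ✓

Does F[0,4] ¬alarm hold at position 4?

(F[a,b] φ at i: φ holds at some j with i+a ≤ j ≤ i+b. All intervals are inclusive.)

True

Check ¬alarm at each j in [4,8]:
  j=4: true
  j=5: false
  j=6: true
  j=7: true
  j=8: true
Found at j=4 → formula holds.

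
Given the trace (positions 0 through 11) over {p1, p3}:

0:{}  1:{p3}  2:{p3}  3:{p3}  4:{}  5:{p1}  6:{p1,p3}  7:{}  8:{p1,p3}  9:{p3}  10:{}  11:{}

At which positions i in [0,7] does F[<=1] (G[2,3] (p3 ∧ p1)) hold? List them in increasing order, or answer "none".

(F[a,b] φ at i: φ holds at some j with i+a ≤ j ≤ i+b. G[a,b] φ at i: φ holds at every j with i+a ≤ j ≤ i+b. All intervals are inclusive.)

none

Evaluate at each i in [0,7]:
  i=0: ✗ (none in [0,1])
  i=1: ✗ (none in [1,2])
  i=2: ✗ (none in [2,3])
  i=3: ✗ (none in [3,4])
  i=4: ✗ (none in [4,5])
  i=5: ✗ (none in [5,6])
  i=6: ✗ (none in [6,7])
  i=7: ✗ (none in [7,8])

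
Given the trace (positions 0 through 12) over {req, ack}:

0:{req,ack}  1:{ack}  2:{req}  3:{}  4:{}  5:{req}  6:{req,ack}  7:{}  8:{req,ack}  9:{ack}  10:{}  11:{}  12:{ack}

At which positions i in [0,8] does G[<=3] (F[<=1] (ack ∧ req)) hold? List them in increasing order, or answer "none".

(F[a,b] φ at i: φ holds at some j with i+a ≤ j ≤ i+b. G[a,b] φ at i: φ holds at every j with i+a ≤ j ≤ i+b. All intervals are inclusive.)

5

Evaluate at each i in [0,8]:
  i=0: ✗ (fails at j=1)
  i=1: ✗ (fails at j=1)
  i=2: ✗ (fails at j=2)
  i=3: ✗ (fails at j=3)
  i=4: ✗ (fails at j=4)
  i=5: ✓ (all of [5,8])
  i=6: ✗ (fails at j=9)
  i=7: ✗ (fails at j=9)
  i=8: ✗ (fails at j=9)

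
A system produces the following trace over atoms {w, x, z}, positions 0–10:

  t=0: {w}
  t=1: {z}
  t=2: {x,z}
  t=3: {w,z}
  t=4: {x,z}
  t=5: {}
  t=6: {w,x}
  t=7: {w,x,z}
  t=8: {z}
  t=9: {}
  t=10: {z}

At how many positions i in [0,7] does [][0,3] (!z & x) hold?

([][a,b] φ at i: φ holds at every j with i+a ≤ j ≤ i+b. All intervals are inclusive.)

0

Evaluate at each i in [0,7]:
  i=0: ✗ (fails at j=0)
  i=1: ✗ (fails at j=1)
  i=2: ✗ (fails at j=2)
  i=3: ✗ (fails at j=3)
  i=4: ✗ (fails at j=4)
  i=5: ✗ (fails at j=5)
  i=6: ✗ (fails at j=7)
  i=7: ✗ (fails at j=7)
Positions where it holds: {} → 0.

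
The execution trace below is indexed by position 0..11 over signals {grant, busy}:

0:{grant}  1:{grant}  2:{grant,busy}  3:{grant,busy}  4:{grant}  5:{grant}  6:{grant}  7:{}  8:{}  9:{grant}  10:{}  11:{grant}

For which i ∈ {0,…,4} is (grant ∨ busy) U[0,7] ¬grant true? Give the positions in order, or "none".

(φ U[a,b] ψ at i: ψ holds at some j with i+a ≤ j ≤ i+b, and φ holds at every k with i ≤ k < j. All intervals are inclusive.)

Evaluate at each i in [0,4]:
  i=0: ✓ (rhs at j=7; lhs holds on [0,6])
  i=1: ✓ (rhs at j=7; lhs holds on [1,6])
  i=2: ✓ (rhs at j=7; lhs holds on [2,6])
  i=3: ✓ (rhs at j=7; lhs holds on [3,6])
  i=4: ✓ (rhs at j=7; lhs holds on [4,6])

0, 1, 2, 3, 4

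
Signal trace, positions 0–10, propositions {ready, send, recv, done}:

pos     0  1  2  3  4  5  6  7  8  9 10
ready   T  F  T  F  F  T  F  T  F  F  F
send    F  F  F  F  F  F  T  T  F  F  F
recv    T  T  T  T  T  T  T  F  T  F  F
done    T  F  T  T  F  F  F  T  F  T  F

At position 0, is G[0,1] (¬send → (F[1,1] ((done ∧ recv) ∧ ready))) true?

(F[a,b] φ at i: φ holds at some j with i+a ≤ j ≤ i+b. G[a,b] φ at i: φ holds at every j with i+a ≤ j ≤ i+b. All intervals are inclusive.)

False

Check (¬send → (F[1,1] ((done ∧ recv) ∧ ready))) at every j in [0,1]:
  j=0: antecedent true; consequent fails (none in [1,1]) → ✗
  j=1: antecedent true; consequent holds (witness at 2) → ✓
Fails at j=0 → formula fails.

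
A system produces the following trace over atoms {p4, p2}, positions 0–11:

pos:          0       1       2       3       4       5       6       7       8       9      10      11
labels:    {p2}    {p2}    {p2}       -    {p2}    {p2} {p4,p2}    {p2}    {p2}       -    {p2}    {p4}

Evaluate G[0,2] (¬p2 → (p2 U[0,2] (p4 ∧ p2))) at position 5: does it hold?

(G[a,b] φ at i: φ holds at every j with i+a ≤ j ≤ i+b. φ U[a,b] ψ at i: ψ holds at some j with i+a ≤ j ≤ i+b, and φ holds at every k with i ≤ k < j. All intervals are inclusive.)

Holds

Check (¬p2 → (p2 U[0,2] (p4 ∧ p2))) at every j in [5,7]:
  j=5: antecedent false → ✓
  j=6: antecedent false → ✓
  j=7: antecedent false → ✓
All positions satisfy it → formula holds.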